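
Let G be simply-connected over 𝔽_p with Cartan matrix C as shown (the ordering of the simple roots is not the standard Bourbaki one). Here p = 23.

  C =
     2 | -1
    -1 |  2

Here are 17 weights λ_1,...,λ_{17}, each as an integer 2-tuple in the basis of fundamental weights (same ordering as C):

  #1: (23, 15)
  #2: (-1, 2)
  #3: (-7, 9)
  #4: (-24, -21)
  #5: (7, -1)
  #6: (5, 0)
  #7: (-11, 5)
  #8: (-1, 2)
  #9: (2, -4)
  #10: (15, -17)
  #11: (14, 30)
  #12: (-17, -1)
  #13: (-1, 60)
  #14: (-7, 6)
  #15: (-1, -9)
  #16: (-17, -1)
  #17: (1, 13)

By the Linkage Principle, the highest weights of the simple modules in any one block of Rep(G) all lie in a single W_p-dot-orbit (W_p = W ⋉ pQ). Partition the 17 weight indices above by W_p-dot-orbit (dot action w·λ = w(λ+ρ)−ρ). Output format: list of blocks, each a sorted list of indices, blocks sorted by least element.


C ↔ A_2 under row/col permutation; |W(A_2)| = 6.

W_23-reps of the 17 weights in Ā_23 (same 2-coord order as C):

  1: (6, 1) · 2: (0, 3) · 3: (6, 4) · 4: (0, 3) · 5: (8, 0) · 6: (6, 1) · 7: (6, 4) · 8: (0, 3) · 9: (0, 3) · 10: (0, 16) · 11: (8, 0) · 12: (0, 16) · 13: (8, 0) · 14: (6, 1) · 15: (8, 0) · 16: (0, 16) · 17: (2, 14)

Partition of {1..17} into 6 W_23-dot-orbits:

[[1, 6, 14], [2, 4, 8, 9], [3, 7], [5, 11, 13, 15], [10, 12, 16], [17]]


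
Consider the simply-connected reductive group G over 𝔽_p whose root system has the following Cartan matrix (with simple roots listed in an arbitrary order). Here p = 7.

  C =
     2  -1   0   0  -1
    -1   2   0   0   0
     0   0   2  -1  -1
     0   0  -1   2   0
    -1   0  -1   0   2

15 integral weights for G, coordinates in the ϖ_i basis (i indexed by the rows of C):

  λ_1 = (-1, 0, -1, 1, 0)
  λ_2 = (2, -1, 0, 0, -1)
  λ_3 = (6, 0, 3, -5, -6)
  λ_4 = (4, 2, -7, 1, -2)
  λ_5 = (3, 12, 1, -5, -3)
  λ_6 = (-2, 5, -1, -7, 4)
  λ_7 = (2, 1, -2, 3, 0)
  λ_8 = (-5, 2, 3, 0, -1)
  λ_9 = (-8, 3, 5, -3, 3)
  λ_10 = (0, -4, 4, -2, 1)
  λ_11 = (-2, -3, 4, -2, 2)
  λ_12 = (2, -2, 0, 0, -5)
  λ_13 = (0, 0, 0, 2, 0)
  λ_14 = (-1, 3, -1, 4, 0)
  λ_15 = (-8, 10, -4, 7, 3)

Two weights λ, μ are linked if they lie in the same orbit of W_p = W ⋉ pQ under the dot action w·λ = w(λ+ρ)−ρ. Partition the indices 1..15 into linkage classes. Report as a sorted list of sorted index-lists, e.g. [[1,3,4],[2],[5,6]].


Type A_5, rank 5, |W|=720; reorder rows/cols to standard.

W_7-reps of the 15 weights in Ā_7 (same 5-coord order as C):

  1: (0, 1, 0, 2, 1) · 2: (3, 0, 1, 1, 0) · 3: (2, 0, 4, 0, 0) · 4: (2, 0, 4, 0, 0) · 5: (3, 0, 1, 1, 0) · 6: (1, 1, 1, 3, 1) · 7: (3, 0, 1, 1, 0) · 8: (1, 0, 0, 1, 3) · 9: (1, 0, 0, 1, 3) · 10: (2, 0, 4, 0, 0) · 11: (2, 0, 4, 0, 0) · 12: (0, 1, 0, 2, 1) · 13: (1, 1, 1, 3, 1) · 14: (0, 1, 0, 2, 1) · 15: (1, 1, 1, 3, 1)

Grouping the 15 weights by Ā_7-representative: 5 linkage classes.

[[1, 12, 14], [2, 5, 7], [3, 4, 10, 11], [6, 13, 15], [8, 9]]


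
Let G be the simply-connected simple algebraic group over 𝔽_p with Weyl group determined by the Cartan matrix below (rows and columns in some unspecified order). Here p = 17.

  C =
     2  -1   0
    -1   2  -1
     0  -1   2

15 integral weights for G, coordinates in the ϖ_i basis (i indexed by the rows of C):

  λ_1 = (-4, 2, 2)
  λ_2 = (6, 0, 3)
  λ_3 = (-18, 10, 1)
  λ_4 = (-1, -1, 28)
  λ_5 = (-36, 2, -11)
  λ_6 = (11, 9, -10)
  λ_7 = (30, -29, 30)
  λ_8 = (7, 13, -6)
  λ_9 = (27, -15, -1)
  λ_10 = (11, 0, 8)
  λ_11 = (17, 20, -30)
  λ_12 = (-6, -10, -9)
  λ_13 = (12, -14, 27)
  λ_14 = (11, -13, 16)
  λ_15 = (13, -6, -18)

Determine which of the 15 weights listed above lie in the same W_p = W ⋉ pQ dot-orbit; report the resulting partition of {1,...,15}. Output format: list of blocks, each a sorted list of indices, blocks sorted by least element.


A_3 Cartan matrix, 3 simple roots permuted; ρ=(1,1,1).

Folding the 15 weights λ_j+ρ into Ā_17 (reps in the given 3-coord order):

  λ_1+ρ ↦ (3, 0, 3);  λ_2+ρ ↦ (7, 1, 4);  λ_3+ρ ↦ (11, 2, 4);  λ_4+ρ ↦ (0, 12, 5);  λ_5+ρ ↦ (2, 7, 7);  λ_6+ρ ↦ (7, 1, 4);  λ_7+ρ ↦ (3, 0, 3);  λ_8+ρ ↦ (3, 9, 0);  λ_9+ρ ↦ (3, 0, 3);  λ_10+ρ ↦ (7, 1, 4);  λ_11+ρ ↦ (7, 1, 4);  λ_12+ρ ↦ (3, 9, 0);  λ_13+ρ ↦ (11, 2, 4);  λ_14+ρ ↦ (0, 12, 5);  λ_15+ρ ↦ (3, 9, 0)

Linkage partition of the 15 weights (6 classes, p=17):

[[1, 7, 9], [2, 6, 10, 11], [3, 13], [4, 14], [5], [8, 12, 15]]


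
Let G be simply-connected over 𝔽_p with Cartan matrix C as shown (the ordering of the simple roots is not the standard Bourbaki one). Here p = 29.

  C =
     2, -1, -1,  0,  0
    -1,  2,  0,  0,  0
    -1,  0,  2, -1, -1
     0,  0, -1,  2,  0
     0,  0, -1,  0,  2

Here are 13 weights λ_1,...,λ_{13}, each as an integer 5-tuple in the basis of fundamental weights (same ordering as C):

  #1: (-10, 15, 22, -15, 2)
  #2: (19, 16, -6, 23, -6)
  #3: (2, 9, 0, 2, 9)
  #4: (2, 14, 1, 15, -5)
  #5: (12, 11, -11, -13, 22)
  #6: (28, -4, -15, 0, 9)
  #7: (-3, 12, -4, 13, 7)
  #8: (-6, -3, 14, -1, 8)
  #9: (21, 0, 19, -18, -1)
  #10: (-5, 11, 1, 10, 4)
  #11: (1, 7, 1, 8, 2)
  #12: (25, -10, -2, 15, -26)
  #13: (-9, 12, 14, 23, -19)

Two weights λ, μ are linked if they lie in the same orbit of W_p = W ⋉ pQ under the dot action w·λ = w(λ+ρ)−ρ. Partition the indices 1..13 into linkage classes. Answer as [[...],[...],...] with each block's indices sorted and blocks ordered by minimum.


Dynkin diagram of C (from the 8 off-diagonal −1 entries): D_5.

Each λ_j+ρ reduced to Ā_29; 5-tuples below use C's row order:

  [1] (0, 3, 3, 10, 1);  [2] (3, 2, 5, 0, 9);  [3] (1, 10, 1, 3, 10);  [4] (2, 8, 2, 9, 3);  [5] (0, 3, 3, 10, 1);  [6] (0, 3, 3, 10, 1);  [7] (2, 8, 2, 9, 3);  [8] (3, 2, 5, 0, 9);  [9] (0, 3, 3, 10, 1);  [10] (2, 8, 2, 9, 3);  [11] (2, 8, 2, 9, 3);  [12] (0, 3, 3, 10, 1);  [13] (2, 8, 2, 9, 3)

Partition of {1..13} into 4 W_29-dot-orbits:

[[1, 5, 6, 9, 12], [2, 8], [3], [4, 7, 10, 11, 13]]


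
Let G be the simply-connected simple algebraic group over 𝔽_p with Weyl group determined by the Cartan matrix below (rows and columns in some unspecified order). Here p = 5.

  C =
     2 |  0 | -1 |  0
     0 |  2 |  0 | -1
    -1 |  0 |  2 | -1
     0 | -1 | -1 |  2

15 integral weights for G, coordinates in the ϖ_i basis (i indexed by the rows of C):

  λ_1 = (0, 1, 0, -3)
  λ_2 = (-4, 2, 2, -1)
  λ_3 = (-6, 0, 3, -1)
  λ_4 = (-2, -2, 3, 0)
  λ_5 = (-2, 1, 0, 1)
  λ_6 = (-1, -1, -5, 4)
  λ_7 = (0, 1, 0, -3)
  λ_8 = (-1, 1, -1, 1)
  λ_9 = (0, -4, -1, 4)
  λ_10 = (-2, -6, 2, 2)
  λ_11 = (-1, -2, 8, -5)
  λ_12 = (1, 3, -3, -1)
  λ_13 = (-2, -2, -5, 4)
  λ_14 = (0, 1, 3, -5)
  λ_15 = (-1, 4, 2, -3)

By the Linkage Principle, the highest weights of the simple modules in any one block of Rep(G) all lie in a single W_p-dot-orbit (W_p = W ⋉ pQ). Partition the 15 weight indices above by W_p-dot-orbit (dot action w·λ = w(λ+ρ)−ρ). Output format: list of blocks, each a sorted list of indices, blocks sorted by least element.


A_4 Cartan matrix, 4 simple roots permuted; ρ=(1,1,1,1).

Alcove-folded reps (p=5, 15 weights, presented ϖ-order):

    λ_1 → (0, 0, 1, 1)
    λ_2 → (2, 2, 0, 0)
    λ_3 → (4, 0, 0, 1)
    λ_4 → (1, 1, 3, 0)
    λ_5 → (1, 2, 0, 2)
    λ_6 → (4, 0, 0, 1)
    λ_7 → (0, 0, 1, 1)
    λ_8 → (0, 2, 0, 2)
    λ_9 → (0, 2, 0, 2)
    λ_10 → (0, 2, 0, 2)
    λ_11 → (4, 0, 0, 1)
    λ_12 → (0, 2, 0, 2)
    λ_13 → (4, 0, 0, 1)
    λ_14 → (1, 2, 0, 2)
    λ_15 → (1, 2, 0, 2)

The 15 indices split into 6 linkage classes (same alcove rep ⇔ same W_5-dot-orbit):

[[1, 7], [2], [3, 6, 11, 13], [4], [5, 14, 15], [8, 9, 10, 12]]


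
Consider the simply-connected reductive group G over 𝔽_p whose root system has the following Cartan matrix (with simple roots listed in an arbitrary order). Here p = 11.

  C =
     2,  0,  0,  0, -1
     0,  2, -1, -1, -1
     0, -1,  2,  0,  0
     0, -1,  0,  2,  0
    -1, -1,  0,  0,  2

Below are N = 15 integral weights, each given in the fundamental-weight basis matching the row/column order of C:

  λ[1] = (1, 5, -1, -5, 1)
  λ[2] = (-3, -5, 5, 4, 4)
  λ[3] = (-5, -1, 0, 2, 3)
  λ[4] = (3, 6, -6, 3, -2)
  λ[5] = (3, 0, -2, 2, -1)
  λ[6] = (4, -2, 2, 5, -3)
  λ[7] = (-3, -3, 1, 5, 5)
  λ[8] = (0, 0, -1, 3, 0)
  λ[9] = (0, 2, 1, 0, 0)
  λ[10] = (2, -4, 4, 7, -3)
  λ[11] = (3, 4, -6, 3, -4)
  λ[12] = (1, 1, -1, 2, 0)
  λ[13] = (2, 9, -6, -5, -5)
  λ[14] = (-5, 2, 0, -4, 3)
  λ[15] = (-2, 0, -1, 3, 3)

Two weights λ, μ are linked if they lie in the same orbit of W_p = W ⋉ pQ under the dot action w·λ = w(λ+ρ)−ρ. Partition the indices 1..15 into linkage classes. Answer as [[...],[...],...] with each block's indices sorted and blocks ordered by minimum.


D_5 Cartan matrix, 5 simple roots permuted; ρ=(1,1,1,1,1).

W_11-reps of the 15 weights in Ā_11 (same 5-coord order as C):

  1: (1, 1, 0, 4, 1) · 2: (1, 3, 2, 1, 0) · 3: (4, 0, 1, 3, 0) · 4: (1, 3, 2, 1, 0) · 5: (4, 0, 1, 3, 0) · 6: (2, 2, 0, 3, 1) · 7: (1, 1, 0, 4, 1) · 8: (1, 1, 0, 4, 1) · 9: (1, 3, 2, 1, 0) · 10: (2, 2, 0, 3, 1) · 11: (1, 3, 2, 1, 0) · 12: (2, 2, 0, 3, 1) · 13: (1, 3, 2, 1, 0) · 14: (4, 0, 1, 3, 0) · 15: (1, 1, 0, 4, 1)

The 15 indices split into 4 linkage classes (same alcove rep ⇔ same W_11-dot-orbit):

[[1, 7, 8, 15], [2, 4, 9, 11, 13], [3, 5, 14], [6, 10, 12]]


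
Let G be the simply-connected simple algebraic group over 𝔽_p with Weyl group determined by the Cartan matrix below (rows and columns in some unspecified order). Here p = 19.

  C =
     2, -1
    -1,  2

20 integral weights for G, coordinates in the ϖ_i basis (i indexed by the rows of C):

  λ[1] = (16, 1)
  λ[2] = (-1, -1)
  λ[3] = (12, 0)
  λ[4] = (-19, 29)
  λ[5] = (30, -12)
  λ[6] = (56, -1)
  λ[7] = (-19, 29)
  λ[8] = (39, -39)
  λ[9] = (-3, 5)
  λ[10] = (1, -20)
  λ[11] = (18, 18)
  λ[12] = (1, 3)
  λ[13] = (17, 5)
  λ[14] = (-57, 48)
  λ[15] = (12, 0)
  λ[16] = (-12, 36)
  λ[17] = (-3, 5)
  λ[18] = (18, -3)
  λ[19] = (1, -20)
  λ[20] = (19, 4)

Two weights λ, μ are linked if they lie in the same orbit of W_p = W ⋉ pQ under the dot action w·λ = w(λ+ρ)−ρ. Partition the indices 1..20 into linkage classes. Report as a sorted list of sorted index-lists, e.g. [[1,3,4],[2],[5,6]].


A_2 Cartan matrix, 2 simple roots permuted; ρ=(1,1).

Folding the 20 weights λ_j+ρ into Ā_19 (reps in the given 2-coord order):

  λ_1+ρ ↦ (17, 2)
  λ_2+ρ ↦ (0, 0)
  λ_3+ρ ↦ (13, 1)
  λ_4+ρ ↦ (7, 1)
  λ_5+ρ ↦ (7, 1)
  λ_6+ρ ↦ (0, 0)
  λ_7+ρ ↦ (7, 1)
  λ_8+ρ ↦ (17, 2)
  λ_9+ρ ↦ (2, 4)
  λ_10+ρ ↦ (17, 2)
  λ_11+ρ ↦ (0, 0)
  λ_12+ρ ↦ (2, 4)
  λ_13+ρ ↦ (13, 1)
  λ_14+ρ ↦ (7, 1)
  λ_15+ρ ↦ (13, 1)
  λ_16+ρ ↦ (7, 1)
  λ_17+ρ ↦ (2, 4)
  λ_18+ρ ↦ (17, 2)
  λ_19+ρ ↦ (17, 2)
  λ_20+ρ ↦ (13, 1)

Linkage partition of the 20 weights (5 classes, p=19):

[[1, 8, 10, 18, 19], [2, 6, 11], [3, 13, 15, 20], [4, 5, 7, 14, 16], [9, 12, 17]]


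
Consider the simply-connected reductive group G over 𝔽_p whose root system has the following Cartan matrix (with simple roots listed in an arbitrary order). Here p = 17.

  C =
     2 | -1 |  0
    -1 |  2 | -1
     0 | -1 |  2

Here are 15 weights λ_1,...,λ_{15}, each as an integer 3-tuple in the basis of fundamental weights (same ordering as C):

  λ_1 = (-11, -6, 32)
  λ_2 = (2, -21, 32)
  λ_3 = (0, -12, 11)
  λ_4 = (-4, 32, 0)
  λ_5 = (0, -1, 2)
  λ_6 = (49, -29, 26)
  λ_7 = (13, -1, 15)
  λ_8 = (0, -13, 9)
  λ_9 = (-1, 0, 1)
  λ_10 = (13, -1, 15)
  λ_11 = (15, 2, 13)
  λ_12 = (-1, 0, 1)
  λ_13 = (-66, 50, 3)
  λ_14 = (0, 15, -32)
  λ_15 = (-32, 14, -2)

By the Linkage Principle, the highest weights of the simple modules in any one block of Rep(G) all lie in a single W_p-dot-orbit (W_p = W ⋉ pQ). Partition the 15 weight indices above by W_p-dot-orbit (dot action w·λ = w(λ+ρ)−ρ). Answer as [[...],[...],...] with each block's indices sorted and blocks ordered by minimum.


A_3 Cartan matrix, 3 simple roots permuted; ρ=(1,1,1).

λ_j+ρ reflected into Ā_17 (⟨·,θ^∨⟩≤17); 3-tuples as given:

  λ_1+ρ ↦ (10, 1, 1) · λ_2+ρ ↦ (1, 0, 3) · λ_3+ρ ↦ (10, 1, 1) · λ_4+ρ ↦ (1, 0, 3) · λ_5+ρ ↦ (1, 0, 3) · λ_6+ρ ↦ (10, 1, 1) · λ_7+ρ ↦ (1, 0, 3) · λ_8+ρ ↦ (10, 1, 1) · λ_9+ρ ↦ (0, 1, 2) · λ_10+ρ ↦ (1, 0, 3) · λ_11+ρ ↦ (0, 1, 2) · λ_12+ρ ↦ (0, 1, 2) · λ_13+ρ ↦ (4, 10, 3) · λ_14+ρ ↦ (0, 1, 2) · λ_15+ρ ↦ (0, 1, 2)

Linkage partition of the 15 weights (4 classes, p=17):

[[1, 3, 6, 8], [2, 4, 5, 7, 10], [9, 11, 12, 14, 15], [13]]


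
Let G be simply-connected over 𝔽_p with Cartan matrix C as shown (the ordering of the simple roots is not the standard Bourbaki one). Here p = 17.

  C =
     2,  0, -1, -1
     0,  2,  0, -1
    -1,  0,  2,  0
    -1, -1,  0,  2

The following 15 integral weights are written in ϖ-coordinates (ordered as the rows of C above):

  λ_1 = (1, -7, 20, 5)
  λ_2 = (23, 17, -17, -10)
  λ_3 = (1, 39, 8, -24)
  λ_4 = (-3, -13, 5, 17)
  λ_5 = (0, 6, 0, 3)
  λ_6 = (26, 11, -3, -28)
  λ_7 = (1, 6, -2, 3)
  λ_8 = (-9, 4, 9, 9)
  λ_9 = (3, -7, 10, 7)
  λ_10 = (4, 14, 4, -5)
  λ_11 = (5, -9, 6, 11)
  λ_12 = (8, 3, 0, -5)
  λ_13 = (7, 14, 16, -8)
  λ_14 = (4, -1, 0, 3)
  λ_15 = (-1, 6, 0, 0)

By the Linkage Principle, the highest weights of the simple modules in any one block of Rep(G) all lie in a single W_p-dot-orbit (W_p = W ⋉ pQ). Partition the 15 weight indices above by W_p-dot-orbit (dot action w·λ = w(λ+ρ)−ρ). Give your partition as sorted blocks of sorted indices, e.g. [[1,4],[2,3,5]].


A_4 Cartan matrix, 4 simple roots permuted; ρ=(1,1,1,1).

Each λ_j+ρ reduced to Ā_17; 4-tuples below use C's row order:

  λ_1 → (4, 0, 5, 2)
  λ_2 → (0, 7, 1, 1)
  λ_3 → (4, 0, 5, 2)
  λ_4 → (1, 7, 1, 4)
  λ_5 → (1, 7, 1, 4)
  λ_6 → (8, 5, 2, 2)
  λ_7 → (1, 7, 1, 4)
  λ_8 → (8, 5, 2, 2)
  λ_9 → (4, 0, 5, 2)
  λ_10 → (1, 7, 1, 4)
  λ_11 → (5, 0, 1, 4)
  λ_12 → (5, 0, 1, 4)
  λ_13 → (0, 7, 1, 1)
  λ_14 → (5, 0, 1, 4)
  λ_15 → (0, 7, 1, 1)

Linkage partition of the 15 weights (5 classes, p=17):

[[1, 3, 9], [2, 13, 15], [4, 5, 7, 10], [6, 8], [11, 12, 14]]


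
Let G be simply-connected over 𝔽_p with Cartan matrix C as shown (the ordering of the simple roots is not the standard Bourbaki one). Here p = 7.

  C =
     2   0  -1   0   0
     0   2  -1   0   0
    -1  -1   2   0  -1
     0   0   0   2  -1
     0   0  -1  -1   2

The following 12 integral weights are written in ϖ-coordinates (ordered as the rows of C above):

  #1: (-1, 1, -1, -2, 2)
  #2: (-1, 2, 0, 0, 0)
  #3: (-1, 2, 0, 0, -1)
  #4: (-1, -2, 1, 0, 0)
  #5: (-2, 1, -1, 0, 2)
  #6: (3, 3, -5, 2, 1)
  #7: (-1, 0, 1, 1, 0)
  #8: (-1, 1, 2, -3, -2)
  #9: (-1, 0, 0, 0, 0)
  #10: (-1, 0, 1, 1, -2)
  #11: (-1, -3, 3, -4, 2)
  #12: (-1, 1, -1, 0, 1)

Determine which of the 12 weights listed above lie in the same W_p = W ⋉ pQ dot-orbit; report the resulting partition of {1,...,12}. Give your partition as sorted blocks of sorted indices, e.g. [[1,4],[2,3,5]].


Type D_5, rank 5, |W|=1920; reorder rows/cols to standard.

W_7-reps of the 12 weights in Ā_7 (same 5-coord order as C):

  λ_1 → (0, 2, 0, 1, 2) · λ_2 → (0, 3, 1, 1, 0) · λ_3 → (0, 3, 1, 1, 0) · λ_4 → (0, 1, 1, 1, 1) · λ_5 → (0, 1, 1, 1, 1) · λ_6 → (0, 0, 2, 1, 0) · λ_7 → (0, 1, 1, 1, 1) · λ_8 → (0, 2, 0, 1, 2) · λ_9 → (0, 1, 1, 1, 1) · λ_10 → (0, 1, 1, 1, 1) · λ_11 → (0, 2, 0, 1, 2) · λ_12 → (0, 2, 0, 1, 2)

4 distinct reps among the 12 weights ⇒ 4 W_7-linkage classes:

[[1, 8, 11, 12], [2, 3], [4, 5, 7, 9, 10], [6]]


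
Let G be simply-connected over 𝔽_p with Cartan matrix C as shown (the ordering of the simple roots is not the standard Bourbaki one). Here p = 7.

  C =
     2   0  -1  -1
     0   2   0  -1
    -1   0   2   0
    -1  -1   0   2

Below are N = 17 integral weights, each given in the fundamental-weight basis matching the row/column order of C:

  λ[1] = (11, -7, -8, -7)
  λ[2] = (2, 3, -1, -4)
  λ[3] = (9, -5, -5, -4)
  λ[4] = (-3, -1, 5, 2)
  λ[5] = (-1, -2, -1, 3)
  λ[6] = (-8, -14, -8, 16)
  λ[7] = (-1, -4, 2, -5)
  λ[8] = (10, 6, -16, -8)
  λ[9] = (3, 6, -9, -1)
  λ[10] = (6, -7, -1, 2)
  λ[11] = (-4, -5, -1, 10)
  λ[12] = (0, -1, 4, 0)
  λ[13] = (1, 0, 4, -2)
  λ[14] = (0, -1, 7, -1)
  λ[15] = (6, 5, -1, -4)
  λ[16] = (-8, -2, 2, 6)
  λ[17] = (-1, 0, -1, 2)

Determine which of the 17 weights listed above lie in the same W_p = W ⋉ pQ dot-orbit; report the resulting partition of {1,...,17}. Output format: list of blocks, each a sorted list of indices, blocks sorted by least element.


Dynkin diagram of C (from the 6 off-diagonal −1 entries): A_4.

Each λ_j+ρ reduced to Ā_7; 4-tuples below use C's row order:

  λ_1 → (1, 0, 5, 1)
  λ_2 → (0, 1, 0, 3)
  λ_3 → (1, 0, 0, 3)
  λ_4 → (2, 0, 4, 1)
  λ_5 → (0, 1, 0, 3)
  λ_6 → (0, 1, 0, 3)
  λ_7 → (1, 0, 3, 3)
  λ_8 → (1, 0, 3, 3)
  λ_9 → (0, 1, 0, 3)
  λ_10 → (1, 0, 3, 3)
  λ_11 → (1, 0, 0, 3)
  λ_12 → (1, 0, 5, 1)
  λ_13 → (1, 0, 5, 1)
  λ_14 → (1, 0, 5, 1)
  λ_15 → (1, 0, 3, 3)
  λ_16 → (2, 0, 4, 1)
  λ_17 → (0, 1, 0, 3)

5 distinct reps among the 17 weights ⇒ 5 W_7-linkage classes:

[[1, 12, 13, 14], [2, 5, 6, 9, 17], [3, 11], [4, 16], [7, 8, 10, 15]]


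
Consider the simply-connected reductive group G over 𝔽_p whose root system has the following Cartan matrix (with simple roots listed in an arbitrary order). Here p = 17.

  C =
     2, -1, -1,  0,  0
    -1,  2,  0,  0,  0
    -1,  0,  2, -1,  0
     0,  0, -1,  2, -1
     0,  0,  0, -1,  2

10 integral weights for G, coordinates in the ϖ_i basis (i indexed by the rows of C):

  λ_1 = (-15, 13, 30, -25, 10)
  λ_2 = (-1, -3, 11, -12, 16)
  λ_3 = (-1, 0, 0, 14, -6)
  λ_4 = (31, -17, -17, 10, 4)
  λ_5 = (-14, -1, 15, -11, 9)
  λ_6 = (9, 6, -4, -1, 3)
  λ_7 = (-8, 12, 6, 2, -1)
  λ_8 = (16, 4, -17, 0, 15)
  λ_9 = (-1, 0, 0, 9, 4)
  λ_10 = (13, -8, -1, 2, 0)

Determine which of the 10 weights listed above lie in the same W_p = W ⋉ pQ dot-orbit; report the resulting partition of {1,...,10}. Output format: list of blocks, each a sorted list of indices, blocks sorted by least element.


A_5 Cartan matrix, 5 simple roots permuted; ρ=(1,1,1,1,1).

Folding the 10 weights λ_j+ρ into Ā_17 (reps in the given 5-coord order):

  1: (7, 6, 0, 3, 0) · 2: (0, 1, 1, 10, 5) · 3: (0, 1, 1, 10, 5) · 4: (0, 1, 1, 10, 5) · 5: (7, 6, 0, 3, 0) · 6: (7, 6, 0, 3, 0) · 7: (7, 6, 0, 3, 0) · 8: (0, 1, 1, 10, 5) · 9: (0, 1, 1, 10, 5) · 10: (7, 6, 0, 3, 0)

2 distinct reps among the 10 weights ⇒ 2 W_17-linkage classes:

[[1, 5, 6, 7, 10], [2, 3, 4, 8, 9]]


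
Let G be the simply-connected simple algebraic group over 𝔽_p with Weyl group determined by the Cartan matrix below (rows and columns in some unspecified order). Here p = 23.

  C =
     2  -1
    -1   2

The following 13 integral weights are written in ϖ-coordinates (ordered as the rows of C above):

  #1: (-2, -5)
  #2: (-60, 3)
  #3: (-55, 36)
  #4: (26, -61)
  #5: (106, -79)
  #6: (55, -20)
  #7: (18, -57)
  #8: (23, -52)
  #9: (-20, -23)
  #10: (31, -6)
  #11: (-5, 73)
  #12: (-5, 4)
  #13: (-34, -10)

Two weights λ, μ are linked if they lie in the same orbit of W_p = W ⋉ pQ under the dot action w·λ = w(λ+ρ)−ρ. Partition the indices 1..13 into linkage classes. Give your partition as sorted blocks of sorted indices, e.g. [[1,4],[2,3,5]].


Dynkin diagram of C (from the 2 off-diagonal −1 entries): A_2.

Folding the 13 weights λ_j+ρ into Ā_23 (reps in the given 2-coord order):

  λ_1 → (4, 1)
  λ_2 → (10, 4)
  λ_3 → (8, 6)
  λ_4 → (10, 4)
  λ_5 → (8, 6)
  λ_6 → (10, 4)
  λ_7 → (10, 4)
  λ_8 → (4, 1)
  λ_9 → (4, 1)
  λ_10 → (14, 4)
  λ_11 → (4, 1)
  λ_12 → (4, 1)
  λ_13 → (10, 4)

The 13 indices split into 4 linkage classes (same alcove rep ⇔ same W_23-dot-orbit):

[[1, 8, 9, 11, 12], [2, 4, 6, 7, 13], [3, 5], [10]]


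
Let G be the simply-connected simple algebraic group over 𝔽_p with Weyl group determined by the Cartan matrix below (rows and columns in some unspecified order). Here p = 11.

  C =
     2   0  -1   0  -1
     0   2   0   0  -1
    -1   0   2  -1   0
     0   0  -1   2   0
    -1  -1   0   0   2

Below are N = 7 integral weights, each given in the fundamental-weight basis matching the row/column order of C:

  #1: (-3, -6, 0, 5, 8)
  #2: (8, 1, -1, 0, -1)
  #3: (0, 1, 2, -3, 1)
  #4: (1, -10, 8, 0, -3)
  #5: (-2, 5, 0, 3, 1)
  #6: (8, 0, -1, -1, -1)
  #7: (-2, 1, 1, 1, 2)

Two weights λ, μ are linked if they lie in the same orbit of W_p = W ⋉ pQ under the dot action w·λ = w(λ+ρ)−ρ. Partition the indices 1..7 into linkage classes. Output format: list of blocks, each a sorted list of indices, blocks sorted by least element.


Root system A_5: the 5×5 matrix C matches after relabeling.

Each λ_j+ρ reduced to Ā_11; 5-tuples below use C's row order:

  1: (1, 2, 1, 2, 2)
  2: (9, 1, 0, 0, 0)
  3: (1, 2, 1, 2, 2)
  4: (9, 1, 0, 0, 0)
  5: (1, 5, 0, 3, 1)
  6: (9, 1, 0, 0, 0)
  7: (1, 2, 1, 2, 2)

Grouping the 7 weights by Ā_11-representative: 3 linkage classes.

[[1, 3, 7], [2, 4, 6], [5]]


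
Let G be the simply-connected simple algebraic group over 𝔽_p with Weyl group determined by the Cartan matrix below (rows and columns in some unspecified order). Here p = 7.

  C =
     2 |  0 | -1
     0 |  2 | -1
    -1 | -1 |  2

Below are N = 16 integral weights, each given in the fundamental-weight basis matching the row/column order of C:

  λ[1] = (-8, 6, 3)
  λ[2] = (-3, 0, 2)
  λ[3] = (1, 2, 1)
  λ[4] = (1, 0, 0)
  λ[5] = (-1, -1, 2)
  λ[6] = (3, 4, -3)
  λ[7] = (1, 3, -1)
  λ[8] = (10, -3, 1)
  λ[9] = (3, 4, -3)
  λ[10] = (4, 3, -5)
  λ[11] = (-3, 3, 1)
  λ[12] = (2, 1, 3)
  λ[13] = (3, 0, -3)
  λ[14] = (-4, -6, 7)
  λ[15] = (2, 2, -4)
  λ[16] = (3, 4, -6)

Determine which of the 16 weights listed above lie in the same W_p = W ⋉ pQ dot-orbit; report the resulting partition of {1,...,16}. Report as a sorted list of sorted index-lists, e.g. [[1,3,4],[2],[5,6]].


A_3 Cartan matrix, 3 simple roots permuted; ρ=(1,1,1).

Alcove-folded reps (p=7, 16 weights, presented ϖ-order):

    λ_1 → (0, 0, 3)
    λ_2 → (2, 1, 1)
    λ_3 → (2, 3, 2)
    λ_4 → (2, 1, 1)
    λ_5 → (0, 0, 3)
    λ_6 → (2, 3, 2)
    λ_7 → (2, 4, 0)
    λ_8 → (1, 0, 4)
    λ_9 → (2, 3, 2)
    λ_10 → (1, 0, 4)
    λ_11 → (2, 4, 0)
    λ_12 → (1, 0, 4)
    λ_13 → (2, 1, 1)
    λ_14 → (2, 4, 0)
    λ_15 → (0, 0, 3)
    λ_16 → (1, 0, 4)

5 distinct reps among the 16 weights ⇒ 5 W_7-linkage classes:

[[1, 5, 15], [2, 4, 13], [3, 6, 9], [7, 11, 14], [8, 10, 12, 16]]


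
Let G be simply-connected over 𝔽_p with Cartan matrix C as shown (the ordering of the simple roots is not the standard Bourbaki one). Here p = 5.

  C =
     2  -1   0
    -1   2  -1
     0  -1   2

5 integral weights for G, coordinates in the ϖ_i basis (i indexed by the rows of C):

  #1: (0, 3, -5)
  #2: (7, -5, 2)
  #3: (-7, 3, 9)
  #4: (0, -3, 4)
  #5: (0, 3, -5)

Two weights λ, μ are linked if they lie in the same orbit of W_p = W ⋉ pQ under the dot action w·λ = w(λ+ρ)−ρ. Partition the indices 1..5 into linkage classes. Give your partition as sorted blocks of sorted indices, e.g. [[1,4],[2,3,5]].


C ↔ A_3 under row/col permutation; |W(A_3)| = 24.

Each λ_j+ρ reduced to Ā_5; 3-tuples below use C's row order:

  λ_1 → (1, 0, 4)
  λ_2 → (1, 1, 2)
  λ_3 → (1, 1, 3)
  λ_4 → (1, 1, 3)
  λ_5 → (1, 0, 4)

These 5 weights hit 3 W_5-dot-orbits; sizes (2, 1, 2):

[[1, 5], [2], [3, 4]]


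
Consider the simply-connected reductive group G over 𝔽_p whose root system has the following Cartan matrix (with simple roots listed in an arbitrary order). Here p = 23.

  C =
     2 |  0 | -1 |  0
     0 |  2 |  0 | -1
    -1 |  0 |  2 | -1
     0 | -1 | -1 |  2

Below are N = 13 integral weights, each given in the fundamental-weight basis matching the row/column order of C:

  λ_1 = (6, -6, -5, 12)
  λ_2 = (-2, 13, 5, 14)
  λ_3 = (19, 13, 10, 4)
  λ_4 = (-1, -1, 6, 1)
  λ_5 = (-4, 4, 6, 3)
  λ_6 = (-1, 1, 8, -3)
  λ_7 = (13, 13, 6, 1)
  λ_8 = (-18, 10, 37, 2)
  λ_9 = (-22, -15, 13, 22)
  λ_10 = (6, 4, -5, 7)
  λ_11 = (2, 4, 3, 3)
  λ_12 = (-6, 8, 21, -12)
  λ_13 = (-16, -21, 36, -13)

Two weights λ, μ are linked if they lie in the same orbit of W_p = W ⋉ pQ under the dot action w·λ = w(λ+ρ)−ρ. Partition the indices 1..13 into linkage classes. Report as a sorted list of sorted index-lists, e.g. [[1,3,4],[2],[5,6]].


A_4 Cartan matrix, 4 simple roots permuted; ρ=(1,1,1,1).

W_23-reps of the 13 weights in Ā_23 (same 4-coord order as C):

  [1] (3, 5, 4, 4) · [2] (5, 2, 6, 9) · [3] (3, 5, 4, 4) · [4] (0, 0, 7, 2) · [5] (3, 5, 4, 4) · [6] (0, 0, 7, 2) · [7] (0, 0, 7, 2) · [8] (5, 2, 6, 9) · [9] (0, 0, 7, 2) · [10] (3, 5, 4, 4) · [11] (3, 5, 4, 4) · [12] (5, 2, 6, 9) · [13] (9, 2, 1, 8)

Partition of {1..13} into 4 W_23-dot-orbits:

[[1, 3, 5, 10, 11], [2, 8, 12], [4, 6, 7, 9], [13]]


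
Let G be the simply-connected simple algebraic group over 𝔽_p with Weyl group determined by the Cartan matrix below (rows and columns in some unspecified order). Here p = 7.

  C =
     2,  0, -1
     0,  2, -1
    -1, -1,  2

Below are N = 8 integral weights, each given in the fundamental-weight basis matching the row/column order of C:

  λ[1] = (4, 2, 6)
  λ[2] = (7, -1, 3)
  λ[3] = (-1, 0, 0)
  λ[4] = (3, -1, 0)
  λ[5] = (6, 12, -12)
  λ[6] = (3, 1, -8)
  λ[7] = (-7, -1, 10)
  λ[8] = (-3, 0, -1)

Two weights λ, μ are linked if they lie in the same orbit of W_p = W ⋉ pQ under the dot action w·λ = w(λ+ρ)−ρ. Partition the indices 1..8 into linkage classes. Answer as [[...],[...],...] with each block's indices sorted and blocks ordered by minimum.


Cartan matrix: type A_3 (|W|=24); un-permuting the 3 rows.

Alcove-folded reps (p=7, 8 weights, presented ϖ-order):

  1: (2, 4, 1)
  2: (2, 4, 1)
  3: (0, 1, 1)
  4: (4, 0, 1)
  5: (2, 4, 1)
  6: (2, 4, 1)
  7: (2, 4, 1)
  8: (0, 1, 1)

These 8 weights hit 3 W_7-dot-orbits; sizes (5, 2, 1):

[[1, 2, 5, 6, 7], [3, 8], [4]]


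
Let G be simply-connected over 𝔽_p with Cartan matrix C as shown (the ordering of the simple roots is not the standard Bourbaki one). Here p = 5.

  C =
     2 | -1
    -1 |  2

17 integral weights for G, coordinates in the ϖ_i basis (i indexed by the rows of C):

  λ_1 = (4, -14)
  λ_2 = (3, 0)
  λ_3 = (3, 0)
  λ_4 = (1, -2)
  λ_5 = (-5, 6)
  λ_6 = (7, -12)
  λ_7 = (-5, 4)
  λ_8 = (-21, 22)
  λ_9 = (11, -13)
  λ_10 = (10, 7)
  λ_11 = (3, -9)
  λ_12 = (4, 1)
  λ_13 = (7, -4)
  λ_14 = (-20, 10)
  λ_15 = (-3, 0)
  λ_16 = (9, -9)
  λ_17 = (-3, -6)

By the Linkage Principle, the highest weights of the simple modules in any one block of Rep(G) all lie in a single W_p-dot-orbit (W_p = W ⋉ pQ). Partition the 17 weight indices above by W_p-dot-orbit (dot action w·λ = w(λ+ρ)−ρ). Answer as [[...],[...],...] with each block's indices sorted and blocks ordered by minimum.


Root system A_2: the 2×2 matrix C matches after relabeling.

Ā_5 reps of the 17 weights (A_2, coords as presented):

  λ_1+ρ ↦ (3, 0) · λ_2+ρ ↦ (4, 1) · λ_3+ρ ↦ (4, 1) · λ_4+ρ ↦ (1, 1) · λ_5+ρ ↦ (2, 1) · λ_6+ρ ↦ (2, 1) · λ_7+ρ ↦ (4, 1) · λ_8+ρ ↦ (2, 0) · λ_9+ρ ↦ (3, 0) · λ_10+ρ ↦ (1, 1) · λ_11+ρ ↦ (1, 1) · λ_12+ρ ↦ (3, 0) · λ_13+ρ ↦ (2, 0) · λ_14+ρ ↦ (1, 1) · λ_15+ρ ↦ (1, 1) · λ_16+ρ ↦ (3, 0) · λ_17+ρ ↦ (3, 0)

Partition of {1..17} into 5 W_5-dot-orbits:

[[1, 9, 12, 16, 17], [2, 3, 7], [4, 10, 11, 14, 15], [5, 6], [8, 13]]


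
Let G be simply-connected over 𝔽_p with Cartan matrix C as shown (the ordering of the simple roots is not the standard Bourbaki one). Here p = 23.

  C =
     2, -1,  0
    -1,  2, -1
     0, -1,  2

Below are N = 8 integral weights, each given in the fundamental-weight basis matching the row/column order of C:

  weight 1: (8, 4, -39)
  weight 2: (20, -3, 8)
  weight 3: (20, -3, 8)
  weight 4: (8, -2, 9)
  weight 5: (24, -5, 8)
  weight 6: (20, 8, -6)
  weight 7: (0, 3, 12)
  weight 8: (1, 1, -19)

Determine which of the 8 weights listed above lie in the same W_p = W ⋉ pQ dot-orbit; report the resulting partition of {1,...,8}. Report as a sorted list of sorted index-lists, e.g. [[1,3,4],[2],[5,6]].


Cartan matrix: type A_3 (|W|=24); un-permuting the 3 rows.

λ_j+ρ reflected into Ā_23 (⟨·,θ^∨⟩≤23); 3-tuples as given:

    [1] (8, 1, 9)
    [2] (14, 2, 2)
    [3] (14, 2, 2)
    [4] (8, 1, 9)
    [5] (14, 2, 2)
    [6] (14, 2, 2)
    [7] (1, 4, 13)
    [8] (14, 2, 2)

The 8 indices split into 3 linkage classes (same alcove rep ⇔ same W_23-dot-orbit):

[[1, 4], [2, 3, 5, 6, 8], [7]]


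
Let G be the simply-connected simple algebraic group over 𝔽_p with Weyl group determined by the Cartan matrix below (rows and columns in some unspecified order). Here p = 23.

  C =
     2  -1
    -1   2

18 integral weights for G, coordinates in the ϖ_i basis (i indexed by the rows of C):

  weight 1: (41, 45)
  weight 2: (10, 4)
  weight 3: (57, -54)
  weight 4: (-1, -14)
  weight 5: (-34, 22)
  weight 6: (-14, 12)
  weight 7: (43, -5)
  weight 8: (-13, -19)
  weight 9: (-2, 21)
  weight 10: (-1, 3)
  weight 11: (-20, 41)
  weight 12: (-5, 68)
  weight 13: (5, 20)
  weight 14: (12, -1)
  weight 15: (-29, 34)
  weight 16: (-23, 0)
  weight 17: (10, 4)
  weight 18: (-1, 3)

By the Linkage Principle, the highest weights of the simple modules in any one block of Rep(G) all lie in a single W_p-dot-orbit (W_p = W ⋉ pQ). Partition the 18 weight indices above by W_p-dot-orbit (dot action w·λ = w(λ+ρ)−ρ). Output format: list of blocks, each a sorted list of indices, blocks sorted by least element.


Cartan matrix: type A_2 (|W|=6); un-permuting the 2 rows.

Ā_23 reps of the 18 weights (A_2, coords as presented):

  λ_1+ρ ↦ (0, 4);  λ_2+ρ ↦ (11, 5);  λ_3+ρ ↦ (11, 5);  λ_4+ρ ↦ (13, 0);  λ_5+ρ ↦ (13, 0);  λ_6+ρ ↦ (13, 0);  λ_7+ρ ↦ (2, 17);  λ_8+ρ ↦ (11, 5);  λ_9+ρ ↦ (1, 21);  λ_10+ρ ↦ (0, 4);  λ_11+ρ ↦ (0, 4);  λ_12+ρ ↦ (0, 4);  λ_13+ρ ↦ (2, 17);  λ_14+ρ ↦ (13, 0);  λ_15+ρ ↦ (11, 5);  λ_16+ρ ↦ (1, 21);  λ_17+ρ ↦ (11, 5);  λ_18+ρ ↦ (0, 4)

These 18 weights hit 5 W_23-dot-orbits; sizes (5, 5, 4, 2, 2):

[[1, 10, 11, 12, 18], [2, 3, 8, 15, 17], [4, 5, 6, 14], [7, 13], [9, 16]]


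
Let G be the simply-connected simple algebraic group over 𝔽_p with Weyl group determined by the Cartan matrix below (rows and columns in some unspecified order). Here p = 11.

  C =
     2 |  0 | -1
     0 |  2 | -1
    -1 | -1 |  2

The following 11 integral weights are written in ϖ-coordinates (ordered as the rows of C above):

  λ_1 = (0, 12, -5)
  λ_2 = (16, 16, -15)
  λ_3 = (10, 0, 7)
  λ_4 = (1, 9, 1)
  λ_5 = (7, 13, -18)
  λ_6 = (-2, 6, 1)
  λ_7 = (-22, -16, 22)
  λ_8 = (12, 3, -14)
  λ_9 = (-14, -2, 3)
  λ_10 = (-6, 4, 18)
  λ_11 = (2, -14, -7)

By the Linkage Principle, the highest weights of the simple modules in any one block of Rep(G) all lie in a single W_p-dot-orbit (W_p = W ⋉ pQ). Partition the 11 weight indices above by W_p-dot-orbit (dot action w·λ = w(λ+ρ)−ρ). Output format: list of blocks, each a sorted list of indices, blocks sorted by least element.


A_3 Cartan matrix, 3 simple roots permuted; ρ=(1,1,1).

W_11-reps of the 11 weights in Ā_11 (same 3-coord order as C):

  λ_1+ρ ↦ (1, 7, 1) · λ_2+ρ ↦ (3, 3, 2) · λ_3+ρ ↦ (2, 8, 0) · λ_4+ρ ↦ (1, 7, 1) · λ_5+ρ ↦ (3, 3, 2) · λ_6+ρ ↦ (1, 7, 1) · λ_7+ρ ↦ (1, 7, 1) · λ_8+ρ ↦ (2, 7, 2) · λ_9+ρ ↦ (1, 7, 1) · λ_10+ρ ↦ (3, 3, 2) · λ_11+ρ ↦ (3, 3, 2)

Linkage partition of the 11 weights (4 classes, p=11):

[[1, 4, 6, 7, 9], [2, 5, 10, 11], [3], [8]]


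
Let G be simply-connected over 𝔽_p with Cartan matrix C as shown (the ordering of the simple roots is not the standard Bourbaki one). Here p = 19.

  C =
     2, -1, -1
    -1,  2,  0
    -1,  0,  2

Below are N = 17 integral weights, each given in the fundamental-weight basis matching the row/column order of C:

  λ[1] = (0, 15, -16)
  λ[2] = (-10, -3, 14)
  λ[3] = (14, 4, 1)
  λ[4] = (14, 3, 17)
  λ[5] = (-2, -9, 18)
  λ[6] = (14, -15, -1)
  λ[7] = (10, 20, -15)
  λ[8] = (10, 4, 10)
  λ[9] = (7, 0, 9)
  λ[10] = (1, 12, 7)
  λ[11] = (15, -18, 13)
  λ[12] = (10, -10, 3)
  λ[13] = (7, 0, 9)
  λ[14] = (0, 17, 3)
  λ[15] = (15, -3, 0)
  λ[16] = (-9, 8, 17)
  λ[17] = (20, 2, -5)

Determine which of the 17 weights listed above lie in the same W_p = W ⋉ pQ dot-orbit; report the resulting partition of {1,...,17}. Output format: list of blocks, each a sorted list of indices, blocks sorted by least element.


C ↔ A_3 under row/col permutation; |W(A_3)| = 24.

λ_j+ρ reflected into Ā_19 (⟨·,θ^∨⟩≤19); 3-tuples as given:

    1: (14, 2, 1)
    2: (2, 9, 4)
    3: (14, 2, 1)
    4: (1, 14, 0)
    5: (8, 1, 10)
    6: (1, 14, 0)
    7: (1, 5, 2)
    8: (8, 3, 3)
    9: (8, 1, 10)
    10: (2, 9, 4)
    11: (1, 5, 2)
    12: (2, 9, 4)
    13: (8, 1, 10)
    14: (1, 14, 0)
    15: (14, 2, 1)
    16: (8, 1, 10)
    17: (14, 2, 1)

The 17 indices split into 6 linkage classes (same alcove rep ⇔ same W_19-dot-orbit):

[[1, 3, 15, 17], [2, 10, 12], [4, 6, 14], [5, 9, 13, 16], [7, 11], [8]]


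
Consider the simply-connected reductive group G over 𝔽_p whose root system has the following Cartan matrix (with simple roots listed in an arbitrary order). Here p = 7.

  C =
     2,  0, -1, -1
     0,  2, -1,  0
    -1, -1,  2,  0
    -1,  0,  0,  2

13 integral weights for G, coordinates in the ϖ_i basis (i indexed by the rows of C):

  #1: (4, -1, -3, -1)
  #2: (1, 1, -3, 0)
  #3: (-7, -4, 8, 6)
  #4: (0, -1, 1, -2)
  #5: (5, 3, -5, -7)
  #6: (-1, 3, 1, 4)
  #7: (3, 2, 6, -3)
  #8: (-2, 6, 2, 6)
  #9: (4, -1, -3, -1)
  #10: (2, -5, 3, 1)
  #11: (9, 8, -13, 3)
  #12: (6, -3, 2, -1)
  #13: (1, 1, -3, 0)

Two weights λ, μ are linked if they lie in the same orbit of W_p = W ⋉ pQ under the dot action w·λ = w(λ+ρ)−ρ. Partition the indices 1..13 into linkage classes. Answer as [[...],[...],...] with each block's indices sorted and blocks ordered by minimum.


Dynkin diagram of C (from the 6 off-diagonal −1 entries): A_4.

W_7-reps of the 13 weights in Ā_7 (same 4-coord order as C):

  1: (3, 2, 0, 0)
  2: (0, 0, 2, 1)
  3: (4, 0, 0, 2)
  4: (0, 0, 2, 1)
  5: (4, 0, 0, 2)
  6: (0, 0, 2, 1)
  7: (3, 2, 0, 0)
  8: (0, 0, 2, 1)
  9: (3, 2, 0, 0)
  10: (3, 2, 0, 0)
  11: (3, 2, 0, 0)
  12: (4, 0, 0, 2)
  13: (0, 0, 2, 1)

The 13 indices split into 3 linkage classes (same alcove rep ⇔ same W_7-dot-orbit):

[[1, 7, 9, 10, 11], [2, 4, 6, 8, 13], [3, 5, 12]]


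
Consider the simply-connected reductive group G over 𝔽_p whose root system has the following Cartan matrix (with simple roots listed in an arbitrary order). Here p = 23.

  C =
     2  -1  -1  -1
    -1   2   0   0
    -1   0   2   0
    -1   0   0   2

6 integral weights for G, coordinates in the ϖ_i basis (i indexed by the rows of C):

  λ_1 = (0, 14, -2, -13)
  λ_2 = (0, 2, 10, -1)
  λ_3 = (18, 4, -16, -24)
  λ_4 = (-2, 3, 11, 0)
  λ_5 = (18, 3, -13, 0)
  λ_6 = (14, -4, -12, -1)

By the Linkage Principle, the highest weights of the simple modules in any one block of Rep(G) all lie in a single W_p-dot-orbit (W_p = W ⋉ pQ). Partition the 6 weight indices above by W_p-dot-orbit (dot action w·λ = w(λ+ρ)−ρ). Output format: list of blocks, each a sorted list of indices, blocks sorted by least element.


Root system D_4: the 4×4 matrix C matches after relabeling.

W_23-reps of the 6 weights in Ā_23 (same 4-coord order as C):

  λ_1 → (1, 3, 11, 0) · λ_2 → (1, 3, 11, 0) · λ_3 → (0, 14, 4, 4) · λ_4 → (1, 3, 11, 0) · λ_5 → (1, 3, 11, 0) · λ_6 → (1, 3, 11, 0)

Partition of {1..6} into 2 W_23-dot-orbits:

[[1, 2, 4, 5, 6], [3]]


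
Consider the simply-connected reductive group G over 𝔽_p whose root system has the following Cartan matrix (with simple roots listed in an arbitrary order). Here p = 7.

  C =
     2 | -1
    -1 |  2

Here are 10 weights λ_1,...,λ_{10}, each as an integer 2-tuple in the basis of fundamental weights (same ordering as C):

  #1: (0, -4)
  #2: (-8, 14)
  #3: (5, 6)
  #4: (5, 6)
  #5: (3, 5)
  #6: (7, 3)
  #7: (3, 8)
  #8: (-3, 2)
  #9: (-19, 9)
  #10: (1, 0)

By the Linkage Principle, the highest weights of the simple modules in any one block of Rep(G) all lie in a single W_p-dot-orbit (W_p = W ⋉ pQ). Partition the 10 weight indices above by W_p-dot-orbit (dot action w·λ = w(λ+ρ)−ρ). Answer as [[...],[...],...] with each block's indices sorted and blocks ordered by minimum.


C ↔ A_2 under row/col permutation; |W(A_2)| = 6.

W_7-reps of the 10 weights in Ā_7 (same 2-coord order as C):

    [1] (2, 1)
    [2] (0, 1)
    [3] (0, 1)
    [4] (0, 1)
    [5] (1, 3)
    [6] (2, 1)
    [7] (2, 1)
    [8] (2, 1)
    [9] (3, 1)
    [10] (2, 1)

Grouping the 10 weights by Ā_7-representative: 4 linkage classes.

[[1, 6, 7, 8, 10], [2, 3, 4], [5], [9]]


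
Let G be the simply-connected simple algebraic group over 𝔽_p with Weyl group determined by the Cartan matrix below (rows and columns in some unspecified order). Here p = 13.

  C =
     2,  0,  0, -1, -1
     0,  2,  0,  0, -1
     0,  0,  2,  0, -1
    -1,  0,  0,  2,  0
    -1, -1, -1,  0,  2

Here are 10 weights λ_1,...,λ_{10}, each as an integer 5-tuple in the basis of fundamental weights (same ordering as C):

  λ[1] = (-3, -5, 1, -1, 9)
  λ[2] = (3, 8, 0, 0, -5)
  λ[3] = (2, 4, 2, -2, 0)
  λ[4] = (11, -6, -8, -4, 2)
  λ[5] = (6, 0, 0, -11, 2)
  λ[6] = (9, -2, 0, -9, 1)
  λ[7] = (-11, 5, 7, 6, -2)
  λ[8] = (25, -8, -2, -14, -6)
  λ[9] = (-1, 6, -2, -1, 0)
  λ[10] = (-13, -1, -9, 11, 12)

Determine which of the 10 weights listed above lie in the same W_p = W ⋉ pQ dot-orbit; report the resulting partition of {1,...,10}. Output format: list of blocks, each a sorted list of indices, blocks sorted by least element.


D_5 Cartan matrix, 5 simple roots permuted; ρ=(1,1,1,1,1).

λ_j+ρ reflected into Ā_13 (⟨·,θ^∨⟩≤13); 5-tuples as given:

    λ_1 → (2, 4, 2, 1, 1)
    λ_2 → (0, 5, 3, 1, 1)
    λ_3 → (0, 5, 3, 1, 1)
    λ_4 → (2, 4, 2, 1, 1)
    λ_5 → (1, 1, 1, 7, 0)
    λ_6 → (1, 1, 1, 7, 0)
    λ_7 → (2, 4, 2, 1, 1)
    λ_8 → (0, 7, 1, 0, 0)
    λ_9 → (0, 7, 1, 0, 0)
    λ_10 → (0, 7, 1, 0, 0)

These 10 weights hit 4 W_13-dot-orbits; sizes (3, 2, 2, 3):

[[1, 4, 7], [2, 3], [5, 6], [8, 9, 10]]


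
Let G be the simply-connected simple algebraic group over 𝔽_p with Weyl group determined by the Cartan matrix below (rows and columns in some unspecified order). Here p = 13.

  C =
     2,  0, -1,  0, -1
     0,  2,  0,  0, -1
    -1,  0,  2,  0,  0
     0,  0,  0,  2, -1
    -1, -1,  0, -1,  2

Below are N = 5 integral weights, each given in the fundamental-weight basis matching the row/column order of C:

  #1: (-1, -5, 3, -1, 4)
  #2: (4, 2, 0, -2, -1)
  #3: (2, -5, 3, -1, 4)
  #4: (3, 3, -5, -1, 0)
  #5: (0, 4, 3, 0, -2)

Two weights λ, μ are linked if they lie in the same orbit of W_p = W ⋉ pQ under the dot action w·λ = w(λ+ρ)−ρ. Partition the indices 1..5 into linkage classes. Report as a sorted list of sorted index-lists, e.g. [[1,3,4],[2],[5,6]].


D_5 Cartan matrix, 5 simple roots permuted; ρ=(1,1,1,1,1).

λ_j+ρ reflected into Ā_13 (⟨·,θ^∨⟩≤13); 5-tuples as given:

  λ_1+ρ ↦ (0, 4, 4, 0, 1) · λ_2+ρ ↦ (4, 2, 1, 0, 1) · λ_3+ρ ↦ (0, 4, 4, 0, 1) · λ_4+ρ ↦ (0, 4, 4, 0, 1) · λ_5+ρ ↦ (0, 4, 4, 0, 1)

Grouping the 5 weights by Ā_13-representative: 2 linkage classes.

[[1, 3, 4, 5], [2]]


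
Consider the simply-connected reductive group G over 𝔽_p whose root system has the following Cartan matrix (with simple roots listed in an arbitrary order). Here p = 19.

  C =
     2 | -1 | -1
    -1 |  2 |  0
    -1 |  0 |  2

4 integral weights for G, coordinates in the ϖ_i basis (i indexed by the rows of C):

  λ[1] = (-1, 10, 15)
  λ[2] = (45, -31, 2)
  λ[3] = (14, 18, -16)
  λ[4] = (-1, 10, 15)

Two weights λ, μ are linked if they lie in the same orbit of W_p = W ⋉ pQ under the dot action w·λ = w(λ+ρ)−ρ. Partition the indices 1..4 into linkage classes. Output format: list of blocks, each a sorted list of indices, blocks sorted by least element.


C ↔ A_3 under row/col permutation; |W(A_3)| = 24.

W_19-reps of the 4 weights in Ā_19 (same 3-coord order as C):

  [1] (0, 3, 8);  [2] (0, 3, 8);  [3] (0, 4, 0);  [4] (0, 3, 8)

These 4 weights hit 2 W_19-dot-orbits; sizes (3, 1):

[[1, 2, 4], [3]]
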